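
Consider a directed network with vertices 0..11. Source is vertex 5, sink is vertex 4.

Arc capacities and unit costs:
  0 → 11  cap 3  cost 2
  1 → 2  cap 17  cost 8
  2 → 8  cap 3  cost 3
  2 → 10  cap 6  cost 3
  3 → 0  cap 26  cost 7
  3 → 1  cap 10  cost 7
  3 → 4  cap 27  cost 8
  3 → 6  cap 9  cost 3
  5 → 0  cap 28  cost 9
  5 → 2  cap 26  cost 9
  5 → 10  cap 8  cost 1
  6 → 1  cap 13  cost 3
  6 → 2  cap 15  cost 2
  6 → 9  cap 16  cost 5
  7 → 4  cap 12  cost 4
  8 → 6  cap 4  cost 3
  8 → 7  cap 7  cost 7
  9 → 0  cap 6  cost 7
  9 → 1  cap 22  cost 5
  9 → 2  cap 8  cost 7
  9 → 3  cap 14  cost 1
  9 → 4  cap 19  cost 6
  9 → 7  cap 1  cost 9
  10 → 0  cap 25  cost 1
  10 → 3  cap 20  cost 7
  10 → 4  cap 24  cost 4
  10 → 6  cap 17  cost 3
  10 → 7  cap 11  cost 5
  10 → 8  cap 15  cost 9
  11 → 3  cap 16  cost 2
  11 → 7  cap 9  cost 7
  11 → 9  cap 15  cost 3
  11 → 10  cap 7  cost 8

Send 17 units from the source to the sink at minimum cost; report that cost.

shortest-cost path #1: 5→10→4 push 8 @ unit cost 5 (adds 40)
shortest-cost path #2: 5→2→10→4 push 6 @ unit cost 16 (adds 96)
shortest-cost path #3: 5→0→11→9→4 push 3 @ unit cost 20 (adds 60)
total cost = 196

Minimum cost for 17 units: 196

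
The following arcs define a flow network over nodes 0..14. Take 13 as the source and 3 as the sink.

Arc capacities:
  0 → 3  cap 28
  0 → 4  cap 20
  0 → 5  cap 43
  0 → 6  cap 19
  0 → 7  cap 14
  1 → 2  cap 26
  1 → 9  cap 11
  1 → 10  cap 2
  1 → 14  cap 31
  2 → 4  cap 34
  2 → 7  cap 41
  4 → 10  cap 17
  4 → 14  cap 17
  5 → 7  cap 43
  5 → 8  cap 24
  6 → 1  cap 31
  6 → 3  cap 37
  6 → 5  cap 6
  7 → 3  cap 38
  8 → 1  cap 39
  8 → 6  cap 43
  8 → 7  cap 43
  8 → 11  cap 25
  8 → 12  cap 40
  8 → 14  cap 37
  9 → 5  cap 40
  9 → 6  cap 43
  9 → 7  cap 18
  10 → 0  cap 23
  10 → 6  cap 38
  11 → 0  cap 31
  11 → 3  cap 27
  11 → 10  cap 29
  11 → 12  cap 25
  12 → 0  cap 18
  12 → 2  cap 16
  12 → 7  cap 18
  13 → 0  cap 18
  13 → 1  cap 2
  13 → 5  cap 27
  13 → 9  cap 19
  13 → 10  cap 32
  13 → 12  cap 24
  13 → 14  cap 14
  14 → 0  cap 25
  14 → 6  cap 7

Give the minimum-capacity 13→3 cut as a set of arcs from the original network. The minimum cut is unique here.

Min-cut arcs: {(0,3), (5,8), (6,3), (7,3)} (total capacity 127)

augment #1: 13→0→3 push 18
augment #2: 13→5→7→3 push 27
augment #3: 13→9→6→3 push 19
augment #4: 13→10→0→3 push 10
augment #5: 13→10→6→3 push 18
augment #6: 13→12→7→3 push 11
augment #7: 13→1→9→5→8→11→3 push 2
augment #8: 13→10→0→5→8→11→3 push 4
augment #9: 13→12→0→5→8→11→3 push 13
augment #10: 13→14→0→5→8→11→3 push 5
max flow = 127; residual-reachable set from 13 gives S-side
cut edges (S→T): {(0,3), (5,8), (6,3), (7,3)} total cap 127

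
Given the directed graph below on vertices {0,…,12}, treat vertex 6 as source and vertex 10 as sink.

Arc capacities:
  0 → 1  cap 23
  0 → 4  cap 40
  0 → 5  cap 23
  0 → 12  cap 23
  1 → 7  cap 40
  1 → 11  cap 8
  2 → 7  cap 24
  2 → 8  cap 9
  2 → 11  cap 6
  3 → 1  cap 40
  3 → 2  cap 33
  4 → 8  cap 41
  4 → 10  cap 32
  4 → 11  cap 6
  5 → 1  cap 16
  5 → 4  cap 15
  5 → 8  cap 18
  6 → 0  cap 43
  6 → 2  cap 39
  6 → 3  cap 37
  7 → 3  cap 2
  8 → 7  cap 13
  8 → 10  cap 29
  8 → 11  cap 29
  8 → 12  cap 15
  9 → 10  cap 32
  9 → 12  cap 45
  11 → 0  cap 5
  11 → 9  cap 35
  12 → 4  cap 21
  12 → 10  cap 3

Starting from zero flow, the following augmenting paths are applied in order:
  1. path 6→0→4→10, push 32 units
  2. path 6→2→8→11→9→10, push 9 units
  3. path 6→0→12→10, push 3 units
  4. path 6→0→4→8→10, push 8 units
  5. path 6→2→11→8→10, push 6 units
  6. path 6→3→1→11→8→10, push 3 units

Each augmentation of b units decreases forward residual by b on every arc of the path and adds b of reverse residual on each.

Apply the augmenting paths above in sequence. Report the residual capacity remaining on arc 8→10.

Residual capacity of (8,10): 12

after path 1 (6→0→4→10, push 32): res(8,10)=29
after path 2 (6→2→8→11→9→10, push 9): res(8,10)=29
after path 3 (6→0→12→10, push 3): res(8,10)=29
after path 4 (6→0→4→8→10, push 8): res(8,10)=21
after path 5 (6→2→11→8→10, push 6): res(8,10)=15
after path 6 (6→3→1→11→8→10, push 3): res(8,10)=12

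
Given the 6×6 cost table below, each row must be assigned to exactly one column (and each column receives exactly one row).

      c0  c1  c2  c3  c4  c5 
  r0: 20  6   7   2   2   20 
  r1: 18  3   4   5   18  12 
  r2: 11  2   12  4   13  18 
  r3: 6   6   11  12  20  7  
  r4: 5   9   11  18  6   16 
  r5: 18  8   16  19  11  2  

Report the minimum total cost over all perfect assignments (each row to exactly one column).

Minimum assignment cost: 22

optimal assignment: row0→col3 (cost 2), row1→col2 (cost 4), row2→col1 (cost 2), row3→col0 (cost 6), row4→col4 (cost 6), row5→col5 (cost 2)
total = 2 + 4 + 2 + 6 + 6 + 2 = 22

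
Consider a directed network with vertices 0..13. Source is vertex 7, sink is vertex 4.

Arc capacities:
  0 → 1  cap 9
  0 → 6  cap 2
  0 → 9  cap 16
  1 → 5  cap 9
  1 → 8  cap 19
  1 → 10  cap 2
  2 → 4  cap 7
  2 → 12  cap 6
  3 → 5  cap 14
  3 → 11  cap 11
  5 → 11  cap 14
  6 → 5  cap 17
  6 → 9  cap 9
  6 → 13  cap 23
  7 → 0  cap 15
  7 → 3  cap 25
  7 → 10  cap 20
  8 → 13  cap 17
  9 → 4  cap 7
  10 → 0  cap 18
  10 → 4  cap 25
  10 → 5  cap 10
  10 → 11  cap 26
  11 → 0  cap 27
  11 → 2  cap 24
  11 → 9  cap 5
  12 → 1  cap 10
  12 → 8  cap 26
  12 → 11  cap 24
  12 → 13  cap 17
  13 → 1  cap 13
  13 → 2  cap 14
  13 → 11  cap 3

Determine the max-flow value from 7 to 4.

augment #1: 7→10→4 bottleneck 20, total now 20
augment #2: 7→0→9→4 bottleneck 7, total now 27
augment #3: 7→0→1→10→4 bottleneck 2, total now 29
augment #4: 7→3→11→2→4 bottleneck 7, total now 36

Maximum flow value: 36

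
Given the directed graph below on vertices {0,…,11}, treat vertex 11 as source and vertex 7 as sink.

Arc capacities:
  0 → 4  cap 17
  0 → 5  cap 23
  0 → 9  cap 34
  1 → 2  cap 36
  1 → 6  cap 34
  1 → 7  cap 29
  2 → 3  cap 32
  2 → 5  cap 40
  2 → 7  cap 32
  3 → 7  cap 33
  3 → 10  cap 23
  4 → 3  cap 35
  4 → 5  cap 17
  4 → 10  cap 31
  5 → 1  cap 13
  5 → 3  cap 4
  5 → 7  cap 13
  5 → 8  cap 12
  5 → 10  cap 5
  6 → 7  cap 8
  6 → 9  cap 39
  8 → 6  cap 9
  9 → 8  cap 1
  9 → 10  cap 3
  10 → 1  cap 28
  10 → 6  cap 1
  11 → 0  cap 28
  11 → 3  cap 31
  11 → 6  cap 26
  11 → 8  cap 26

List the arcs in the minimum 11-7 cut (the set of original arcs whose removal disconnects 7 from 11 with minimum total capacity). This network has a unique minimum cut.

Min-cut arcs: {(6,7), (9,10), (11,0), (11,3)} (total capacity 70)

augment #1: 11→3→7 push 31
augment #2: 11→6→7 push 8
augment #3: 11→0→5→7 push 13
augment #4: 11→0→4→3→7 push 2
augment #5: 11→0→5→1→7 push 10
augment #6: 11→0→4→5→1→7 push 3
augment #7: 11→6→9→10→1→7 push 3
max flow = 70; residual-reachable set from 11 gives S-side
cut edges (S→T): {(6,7), (9,10), (11,0), (11,3)} total cap 70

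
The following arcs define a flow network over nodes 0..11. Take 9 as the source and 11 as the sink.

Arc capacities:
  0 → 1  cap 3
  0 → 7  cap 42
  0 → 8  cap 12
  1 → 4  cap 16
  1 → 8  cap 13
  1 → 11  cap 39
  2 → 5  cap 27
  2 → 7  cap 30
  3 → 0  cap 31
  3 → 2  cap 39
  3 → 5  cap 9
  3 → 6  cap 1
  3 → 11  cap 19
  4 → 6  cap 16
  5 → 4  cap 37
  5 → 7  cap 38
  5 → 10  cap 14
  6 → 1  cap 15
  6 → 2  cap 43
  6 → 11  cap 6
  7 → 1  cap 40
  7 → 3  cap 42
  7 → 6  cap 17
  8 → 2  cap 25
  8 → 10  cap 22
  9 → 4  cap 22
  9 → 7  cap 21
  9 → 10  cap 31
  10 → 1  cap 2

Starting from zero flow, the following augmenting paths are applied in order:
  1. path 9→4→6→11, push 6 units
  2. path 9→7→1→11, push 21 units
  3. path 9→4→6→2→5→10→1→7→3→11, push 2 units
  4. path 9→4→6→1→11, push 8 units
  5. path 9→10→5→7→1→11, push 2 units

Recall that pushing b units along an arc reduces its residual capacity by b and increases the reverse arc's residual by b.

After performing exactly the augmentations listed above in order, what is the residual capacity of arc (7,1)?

Residual capacity of (7,1): 19

after path 1 (9→4→6→11, push 6): res(7,1)=40
after path 2 (9→7→1→11, push 21): res(7,1)=19
after path 3 (9→4→6→2→5→10→1→7→3→11, push 2): res(7,1)=21
after path 4 (9→4→6→1→11, push 8): res(7,1)=21
after path 5 (9→10→5→7→1→11, push 2): res(7,1)=19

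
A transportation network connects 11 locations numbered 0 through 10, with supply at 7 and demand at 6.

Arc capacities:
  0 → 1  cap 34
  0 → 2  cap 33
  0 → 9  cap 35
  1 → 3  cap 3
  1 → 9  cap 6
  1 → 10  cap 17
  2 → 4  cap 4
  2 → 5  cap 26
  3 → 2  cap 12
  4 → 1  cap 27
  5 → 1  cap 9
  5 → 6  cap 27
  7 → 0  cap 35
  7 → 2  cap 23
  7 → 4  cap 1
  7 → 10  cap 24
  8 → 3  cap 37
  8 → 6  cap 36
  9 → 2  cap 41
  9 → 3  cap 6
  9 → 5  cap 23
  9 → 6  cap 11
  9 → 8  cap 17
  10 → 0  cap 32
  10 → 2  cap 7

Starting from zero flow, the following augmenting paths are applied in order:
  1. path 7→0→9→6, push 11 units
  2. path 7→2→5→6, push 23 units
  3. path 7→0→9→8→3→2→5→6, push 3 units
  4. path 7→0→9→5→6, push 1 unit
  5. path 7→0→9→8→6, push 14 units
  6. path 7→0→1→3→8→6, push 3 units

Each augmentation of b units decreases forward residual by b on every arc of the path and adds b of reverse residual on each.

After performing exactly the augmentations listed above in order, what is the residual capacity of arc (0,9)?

after path 1 (7→0→9→6, push 11): res(0,9)=24
after path 2 (7→2→5→6, push 23): res(0,9)=24
after path 3 (7→0→9→8→3→2→5→6, push 3): res(0,9)=21
after path 4 (7→0→9→5→6, push 1): res(0,9)=20
after path 5 (7→0→9→8→6, push 14): res(0,9)=6
after path 6 (7→0→1→3→8→6, push 3): res(0,9)=6

Residual capacity of (0,9): 6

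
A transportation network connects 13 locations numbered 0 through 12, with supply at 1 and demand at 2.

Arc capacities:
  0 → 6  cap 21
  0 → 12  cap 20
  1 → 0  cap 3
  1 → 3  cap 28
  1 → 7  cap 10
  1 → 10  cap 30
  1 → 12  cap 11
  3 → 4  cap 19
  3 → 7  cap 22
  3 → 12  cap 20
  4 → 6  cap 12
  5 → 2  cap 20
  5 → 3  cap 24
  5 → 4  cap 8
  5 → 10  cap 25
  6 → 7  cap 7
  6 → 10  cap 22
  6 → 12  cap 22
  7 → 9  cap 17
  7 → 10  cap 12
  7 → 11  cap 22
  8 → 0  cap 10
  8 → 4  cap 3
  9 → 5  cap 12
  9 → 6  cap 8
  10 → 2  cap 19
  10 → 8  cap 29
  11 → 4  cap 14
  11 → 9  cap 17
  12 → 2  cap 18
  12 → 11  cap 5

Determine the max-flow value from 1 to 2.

augment #1: 1→10→2 bottleneck 19, total now 19
augment #2: 1→12→2 bottleneck 11, total now 30
augment #3: 1→0→12→2 bottleneck 3, total now 33
augment #4: 1→3→12→2 bottleneck 4, total now 37
augment #5: 1→7→9→5→2 bottleneck 10, total now 47
augment #6: 1→3→7→9→5→2 bottleneck 2, total now 49

Maximum flow value: 49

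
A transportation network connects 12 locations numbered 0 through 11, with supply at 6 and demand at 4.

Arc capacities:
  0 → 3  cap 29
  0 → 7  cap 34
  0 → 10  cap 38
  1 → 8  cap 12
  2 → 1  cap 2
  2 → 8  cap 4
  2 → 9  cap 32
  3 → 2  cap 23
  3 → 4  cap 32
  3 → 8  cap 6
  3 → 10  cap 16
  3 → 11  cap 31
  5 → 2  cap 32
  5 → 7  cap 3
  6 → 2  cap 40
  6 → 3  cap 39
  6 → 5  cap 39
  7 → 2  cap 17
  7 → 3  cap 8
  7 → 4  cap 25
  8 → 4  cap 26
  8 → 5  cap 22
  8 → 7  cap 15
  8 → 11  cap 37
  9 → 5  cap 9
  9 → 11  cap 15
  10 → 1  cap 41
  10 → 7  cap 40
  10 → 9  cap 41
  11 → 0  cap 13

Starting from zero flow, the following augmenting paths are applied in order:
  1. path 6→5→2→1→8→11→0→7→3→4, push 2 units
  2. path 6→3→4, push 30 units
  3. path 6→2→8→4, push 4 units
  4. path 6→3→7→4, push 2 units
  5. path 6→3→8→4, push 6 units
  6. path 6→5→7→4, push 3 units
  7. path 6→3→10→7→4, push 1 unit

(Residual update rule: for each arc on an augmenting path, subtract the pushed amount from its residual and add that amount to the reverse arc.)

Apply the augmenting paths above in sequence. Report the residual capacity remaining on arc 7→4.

Residual capacity of (7,4): 19

after path 1 (6→5→2→1→8→11→0→7→3→4, push 2): res(7,4)=25
after path 2 (6→3→4, push 30): res(7,4)=25
after path 3 (6→2→8→4, push 4): res(7,4)=25
after path 4 (6→3→7→4, push 2): res(7,4)=23
after path 5 (6→3→8→4, push 6): res(7,4)=23
after path 6 (6→5→7→4, push 3): res(7,4)=20
after path 7 (6→3→10→7→4, push 1): res(7,4)=19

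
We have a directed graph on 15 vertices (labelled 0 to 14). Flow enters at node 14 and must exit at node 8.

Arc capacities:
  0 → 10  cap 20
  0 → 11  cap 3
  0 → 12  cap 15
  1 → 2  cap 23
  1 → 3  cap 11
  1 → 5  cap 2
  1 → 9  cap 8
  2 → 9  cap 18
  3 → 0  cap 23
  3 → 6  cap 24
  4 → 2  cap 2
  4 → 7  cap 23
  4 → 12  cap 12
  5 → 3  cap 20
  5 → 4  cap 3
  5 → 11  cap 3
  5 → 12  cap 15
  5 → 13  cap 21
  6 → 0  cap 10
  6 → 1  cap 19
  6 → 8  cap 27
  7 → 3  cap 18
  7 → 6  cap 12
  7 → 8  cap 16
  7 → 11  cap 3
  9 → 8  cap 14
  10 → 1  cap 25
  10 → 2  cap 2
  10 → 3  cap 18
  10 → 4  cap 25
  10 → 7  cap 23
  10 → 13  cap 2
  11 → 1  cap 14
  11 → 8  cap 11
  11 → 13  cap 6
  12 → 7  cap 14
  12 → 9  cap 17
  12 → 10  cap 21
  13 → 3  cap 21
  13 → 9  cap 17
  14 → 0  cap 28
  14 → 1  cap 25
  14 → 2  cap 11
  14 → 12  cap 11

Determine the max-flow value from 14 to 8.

augment #1: 14→0→11→8 bottleneck 3, total now 3
augment #2: 14→1→9→8 bottleneck 8, total now 11
augment #3: 14→2→9→8 bottleneck 6, total now 17
augment #4: 14→12→7→8 bottleneck 11, total now 28
augment #5: 14→0→10→7→8 bottleneck 5, total now 33
augment #6: 14→1→3→6→8 bottleneck 11, total now 44
augment #7: 14→1→5→11→8 bottleneck 2, total now 46
augment #8: 14→0→10→3→6→8 bottleneck 13, total now 59
augment #9: 14→0→10→7→6→8 bottleneck 2, total now 61
augment #10: 14→0→12→7→6→8 bottleneck 1, total now 62
augment #11: 14→0→12→7→11→8 bottleneck 2, total now 64
augment #12: 14→0→12→10→7→11→8 bottleneck 1, total now 65

Maximum flow value: 65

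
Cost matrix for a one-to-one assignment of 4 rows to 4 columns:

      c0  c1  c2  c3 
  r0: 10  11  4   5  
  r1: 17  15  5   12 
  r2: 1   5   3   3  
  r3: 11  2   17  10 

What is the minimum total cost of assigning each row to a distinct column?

optimal assignment: row0→col3 (cost 5), row1→col2 (cost 5), row2→col0 (cost 1), row3→col1 (cost 2)
total = 5 + 5 + 1 + 2 = 13

Minimum assignment cost: 13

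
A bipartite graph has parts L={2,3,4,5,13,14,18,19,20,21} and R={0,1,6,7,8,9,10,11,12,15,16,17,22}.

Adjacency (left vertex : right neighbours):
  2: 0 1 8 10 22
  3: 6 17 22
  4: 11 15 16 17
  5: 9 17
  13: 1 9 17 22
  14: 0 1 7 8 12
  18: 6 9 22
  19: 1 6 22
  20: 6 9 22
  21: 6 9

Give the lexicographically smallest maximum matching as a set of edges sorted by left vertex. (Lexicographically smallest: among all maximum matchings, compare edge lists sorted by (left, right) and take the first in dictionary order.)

Lex-smallest maximum matching: {(2,0), (3,6), (4,11), (5,9), (13,17), (14,7), (18,22), (19,1)}

|M| = 8 (so the lex-smallest maximum matching has 8 edges)
process left vertices in ascending order; for each, take the smallest-labelled available neighbour that still permits 8 edges overall, or leave it unmatched if none does
lex-smallest matching: {2-0, 3-6, 4-11, 5-9, 13-17, 14-7, 18-22, 19-1}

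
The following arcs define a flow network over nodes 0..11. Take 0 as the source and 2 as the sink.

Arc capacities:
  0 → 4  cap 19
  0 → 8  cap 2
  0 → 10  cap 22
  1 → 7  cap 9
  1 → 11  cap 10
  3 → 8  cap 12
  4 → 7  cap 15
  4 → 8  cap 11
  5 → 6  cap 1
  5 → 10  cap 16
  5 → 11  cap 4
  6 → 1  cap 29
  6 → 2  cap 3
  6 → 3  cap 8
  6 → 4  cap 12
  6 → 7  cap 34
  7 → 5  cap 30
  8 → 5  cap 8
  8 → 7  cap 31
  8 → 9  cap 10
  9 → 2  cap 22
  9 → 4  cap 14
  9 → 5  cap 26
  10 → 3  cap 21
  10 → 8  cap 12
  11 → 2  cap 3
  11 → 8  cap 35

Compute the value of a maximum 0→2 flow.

Maximum flow value: 14

augment #1: 0→8→9→2 bottleneck 2, total now 2
augment #2: 0→4→8→9→2 bottleneck 8, total now 10
augment #3: 0→4→7→5→6→2 bottleneck 1, total now 11
augment #4: 0→4→7→5→11→2 bottleneck 3, total now 14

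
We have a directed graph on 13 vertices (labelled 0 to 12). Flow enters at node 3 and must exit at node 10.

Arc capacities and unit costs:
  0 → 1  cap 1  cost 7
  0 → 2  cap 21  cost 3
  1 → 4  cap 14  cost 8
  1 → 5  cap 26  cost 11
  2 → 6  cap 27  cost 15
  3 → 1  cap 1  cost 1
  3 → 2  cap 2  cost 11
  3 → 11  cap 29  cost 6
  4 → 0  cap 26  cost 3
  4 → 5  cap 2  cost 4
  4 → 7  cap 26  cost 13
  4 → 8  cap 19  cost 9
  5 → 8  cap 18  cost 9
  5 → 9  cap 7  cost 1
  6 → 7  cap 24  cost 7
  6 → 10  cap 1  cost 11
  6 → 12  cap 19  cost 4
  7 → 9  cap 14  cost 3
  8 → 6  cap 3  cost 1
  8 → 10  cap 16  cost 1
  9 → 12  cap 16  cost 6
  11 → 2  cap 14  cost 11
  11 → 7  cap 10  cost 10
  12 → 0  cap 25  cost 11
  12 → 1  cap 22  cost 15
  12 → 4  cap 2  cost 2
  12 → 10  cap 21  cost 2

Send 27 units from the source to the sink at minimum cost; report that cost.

Minimum cost for 27 units: 972

shortest-cost path #1: 3→1→4→8→10 push 1 @ unit cost 19 (adds 19)
shortest-cost path #2: 3→11→7→9→12→10 push 10 @ unit cost 27 (adds 270)
shortest-cost path #3: 3→2→6→12→10 push 2 @ unit cost 32 (adds 64)
shortest-cost path #4: 3→11→2→6→12→10 push 9 @ unit cost 38 (adds 342)
shortest-cost path #5: 3→11→2→6→10 push 1 @ unit cost 43 (adds 43)
shortest-cost path #6: 3→11→2→6→12→4→8→10 push 2 @ unit cost 48 (adds 96)
shortest-cost path #7: 3→11→2→6→12→1→4→8→10 push 2 @ unit cost 69 (adds 138)
total cost = 972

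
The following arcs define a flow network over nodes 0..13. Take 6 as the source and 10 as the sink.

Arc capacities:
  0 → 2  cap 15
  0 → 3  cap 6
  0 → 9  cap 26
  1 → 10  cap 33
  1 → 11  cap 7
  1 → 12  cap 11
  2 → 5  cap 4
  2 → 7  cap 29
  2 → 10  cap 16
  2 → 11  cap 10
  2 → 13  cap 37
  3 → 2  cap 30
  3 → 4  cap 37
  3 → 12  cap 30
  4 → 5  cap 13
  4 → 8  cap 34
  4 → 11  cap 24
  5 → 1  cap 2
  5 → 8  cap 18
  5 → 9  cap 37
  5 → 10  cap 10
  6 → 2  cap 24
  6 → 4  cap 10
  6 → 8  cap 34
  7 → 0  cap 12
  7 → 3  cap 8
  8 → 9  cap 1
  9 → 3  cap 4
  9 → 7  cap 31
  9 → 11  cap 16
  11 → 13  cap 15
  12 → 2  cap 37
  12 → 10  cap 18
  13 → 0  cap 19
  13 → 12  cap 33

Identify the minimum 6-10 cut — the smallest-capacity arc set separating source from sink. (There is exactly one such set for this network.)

augment #1: 6→2→10 push 16
augment #2: 6→2→5→10 push 4
augment #3: 6→4→5→10 push 6
augment #4: 6→2→13→12→10 push 4
augment #5: 6→4→5→1→10 push 2
augment #6: 6→4→11→13→12→10 push 2
augment #7: 6→8→9→3→12→10 push 1
max flow = 35; residual-reachable set from 6 gives S-side
cut edges (S→T): {(6,2), (6,4), (8,9)} total cap 35

Min-cut arcs: {(6,2), (6,4), (8,9)} (total capacity 35)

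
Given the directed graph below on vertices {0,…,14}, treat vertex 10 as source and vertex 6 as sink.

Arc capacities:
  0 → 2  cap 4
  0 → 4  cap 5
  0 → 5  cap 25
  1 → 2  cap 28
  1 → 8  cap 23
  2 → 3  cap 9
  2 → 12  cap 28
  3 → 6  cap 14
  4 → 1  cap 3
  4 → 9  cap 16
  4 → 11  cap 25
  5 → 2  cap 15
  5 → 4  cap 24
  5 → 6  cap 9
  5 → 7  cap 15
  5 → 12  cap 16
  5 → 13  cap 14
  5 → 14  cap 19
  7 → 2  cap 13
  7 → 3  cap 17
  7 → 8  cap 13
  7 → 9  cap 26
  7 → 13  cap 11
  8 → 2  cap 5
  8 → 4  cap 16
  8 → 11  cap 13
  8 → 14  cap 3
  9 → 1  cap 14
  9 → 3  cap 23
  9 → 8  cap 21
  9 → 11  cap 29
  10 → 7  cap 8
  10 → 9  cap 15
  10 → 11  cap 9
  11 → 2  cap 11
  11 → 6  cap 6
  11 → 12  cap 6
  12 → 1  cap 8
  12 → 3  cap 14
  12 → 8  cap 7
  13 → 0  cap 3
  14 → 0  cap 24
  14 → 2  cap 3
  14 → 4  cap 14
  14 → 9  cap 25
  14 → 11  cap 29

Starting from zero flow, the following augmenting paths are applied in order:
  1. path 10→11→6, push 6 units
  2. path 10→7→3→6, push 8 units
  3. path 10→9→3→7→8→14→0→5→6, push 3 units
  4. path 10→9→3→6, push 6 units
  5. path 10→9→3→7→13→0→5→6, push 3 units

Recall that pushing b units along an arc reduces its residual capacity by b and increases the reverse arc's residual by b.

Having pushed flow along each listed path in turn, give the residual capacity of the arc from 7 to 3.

Residual capacity of (7,3): 15

after path 1 (10→11→6, push 6): res(7,3)=17
after path 2 (10→7→3→6, push 8): res(7,3)=9
after path 3 (10→9→3→7→8→14→0→5→6, push 3): res(7,3)=12
after path 4 (10→9→3→6, push 6): res(7,3)=12
after path 5 (10→9→3→7→13→0→5→6, push 3): res(7,3)=15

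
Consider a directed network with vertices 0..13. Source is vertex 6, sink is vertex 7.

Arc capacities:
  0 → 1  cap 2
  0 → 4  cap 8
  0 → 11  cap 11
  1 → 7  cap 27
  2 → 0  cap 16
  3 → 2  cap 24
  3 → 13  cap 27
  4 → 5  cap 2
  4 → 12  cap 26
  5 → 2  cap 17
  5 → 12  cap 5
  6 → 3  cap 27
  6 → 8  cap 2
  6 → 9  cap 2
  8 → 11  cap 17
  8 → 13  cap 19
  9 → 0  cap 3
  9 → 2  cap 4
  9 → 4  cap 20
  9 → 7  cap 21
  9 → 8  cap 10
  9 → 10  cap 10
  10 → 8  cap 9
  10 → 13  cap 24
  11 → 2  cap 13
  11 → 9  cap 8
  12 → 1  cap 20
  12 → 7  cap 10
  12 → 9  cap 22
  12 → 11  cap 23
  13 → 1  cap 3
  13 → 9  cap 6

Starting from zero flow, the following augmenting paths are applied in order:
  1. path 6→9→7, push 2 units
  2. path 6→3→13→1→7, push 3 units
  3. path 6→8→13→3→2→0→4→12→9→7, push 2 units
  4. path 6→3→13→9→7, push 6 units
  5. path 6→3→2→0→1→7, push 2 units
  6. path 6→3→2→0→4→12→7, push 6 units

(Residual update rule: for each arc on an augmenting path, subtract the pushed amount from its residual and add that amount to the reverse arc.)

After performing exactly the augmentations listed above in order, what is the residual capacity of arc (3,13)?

Residual capacity of (3,13): 20

after path 1 (6→9→7, push 2): res(3,13)=27
after path 2 (6→3→13→1→7, push 3): res(3,13)=24
after path 3 (6→8→13→3→2→0→4→12→9→7, push 2): res(3,13)=26
after path 4 (6→3→13→9→7, push 6): res(3,13)=20
after path 5 (6→3→2→0→1→7, push 2): res(3,13)=20
after path 6 (6→3→2→0→4→12→7, push 6): res(3,13)=20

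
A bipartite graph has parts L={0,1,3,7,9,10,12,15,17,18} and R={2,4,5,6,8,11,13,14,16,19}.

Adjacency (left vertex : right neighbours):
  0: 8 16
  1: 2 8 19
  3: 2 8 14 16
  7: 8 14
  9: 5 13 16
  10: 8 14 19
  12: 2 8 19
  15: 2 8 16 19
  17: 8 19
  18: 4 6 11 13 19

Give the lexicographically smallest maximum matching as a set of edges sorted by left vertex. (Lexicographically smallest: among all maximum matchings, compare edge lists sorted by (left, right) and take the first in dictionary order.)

|M| = 7 (so the lex-smallest maximum matching has 7 edges)
process left vertices in ascending order; for each, take the smallest-labelled available neighbour that still permits 7 edges overall, or leave it unmatched if none does
lex-smallest matching: {0-8, 1-2, 3-14, 9-5, 10-19, 15-16, 18-4}

Lex-smallest maximum matching: {(0,8), (1,2), (3,14), (9,5), (10,19), (15,16), (18,4)}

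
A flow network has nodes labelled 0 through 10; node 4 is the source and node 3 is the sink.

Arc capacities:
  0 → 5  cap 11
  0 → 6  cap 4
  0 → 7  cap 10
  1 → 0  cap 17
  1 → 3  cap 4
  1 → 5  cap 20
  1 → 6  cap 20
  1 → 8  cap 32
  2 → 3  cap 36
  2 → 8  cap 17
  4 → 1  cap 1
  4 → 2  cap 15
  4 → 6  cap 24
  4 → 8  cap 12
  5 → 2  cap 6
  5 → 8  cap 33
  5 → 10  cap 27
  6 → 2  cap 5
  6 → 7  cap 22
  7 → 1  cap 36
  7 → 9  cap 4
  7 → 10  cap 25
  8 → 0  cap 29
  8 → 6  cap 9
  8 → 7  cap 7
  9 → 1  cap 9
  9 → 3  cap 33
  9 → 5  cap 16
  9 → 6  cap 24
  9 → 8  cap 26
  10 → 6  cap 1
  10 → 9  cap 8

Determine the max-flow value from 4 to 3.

augment #1: 4→1→3 bottleneck 1, total now 1
augment #2: 4→2→3 bottleneck 15, total now 16
augment #3: 4→6→2→3 bottleneck 5, total now 21
augment #4: 4→6→7→1→3 bottleneck 3, total now 24
augment #5: 4→6→7→9→3 bottleneck 4, total now 28
augment #6: 4→6→7→10→9→3 bottleneck 8, total now 36
augment #7: 4→8→0→5→2→3 bottleneck 6, total now 42

Maximum flow value: 42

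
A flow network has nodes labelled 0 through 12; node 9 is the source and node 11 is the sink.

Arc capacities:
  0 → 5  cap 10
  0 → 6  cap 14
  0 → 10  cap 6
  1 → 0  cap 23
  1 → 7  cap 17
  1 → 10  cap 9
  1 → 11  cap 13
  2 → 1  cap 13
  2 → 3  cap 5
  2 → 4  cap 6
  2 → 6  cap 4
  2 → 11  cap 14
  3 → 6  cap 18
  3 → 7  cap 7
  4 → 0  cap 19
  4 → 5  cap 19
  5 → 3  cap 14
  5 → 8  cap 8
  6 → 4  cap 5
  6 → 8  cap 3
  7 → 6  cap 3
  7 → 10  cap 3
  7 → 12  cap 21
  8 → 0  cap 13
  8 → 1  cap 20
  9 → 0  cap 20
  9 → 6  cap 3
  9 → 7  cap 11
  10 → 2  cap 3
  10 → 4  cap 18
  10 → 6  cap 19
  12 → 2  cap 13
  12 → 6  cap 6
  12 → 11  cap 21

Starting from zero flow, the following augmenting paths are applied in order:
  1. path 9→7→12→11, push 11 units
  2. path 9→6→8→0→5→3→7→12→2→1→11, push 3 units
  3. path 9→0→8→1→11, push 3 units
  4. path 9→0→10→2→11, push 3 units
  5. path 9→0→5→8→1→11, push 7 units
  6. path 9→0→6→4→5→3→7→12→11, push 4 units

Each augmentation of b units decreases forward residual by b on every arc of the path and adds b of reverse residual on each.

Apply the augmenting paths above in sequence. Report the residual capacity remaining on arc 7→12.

after path 1 (9→7→12→11, push 11): res(7,12)=10
after path 2 (9→6→8→0→5→3→7→12→2→1→11, push 3): res(7,12)=7
after path 3 (9→0→8→1→11, push 3): res(7,12)=7
after path 4 (9→0→10→2→11, push 3): res(7,12)=7
after path 5 (9→0→5→8→1→11, push 7): res(7,12)=7
after path 6 (9→0→6→4→5→3→7→12→11, push 4): res(7,12)=3

Residual capacity of (7,12): 3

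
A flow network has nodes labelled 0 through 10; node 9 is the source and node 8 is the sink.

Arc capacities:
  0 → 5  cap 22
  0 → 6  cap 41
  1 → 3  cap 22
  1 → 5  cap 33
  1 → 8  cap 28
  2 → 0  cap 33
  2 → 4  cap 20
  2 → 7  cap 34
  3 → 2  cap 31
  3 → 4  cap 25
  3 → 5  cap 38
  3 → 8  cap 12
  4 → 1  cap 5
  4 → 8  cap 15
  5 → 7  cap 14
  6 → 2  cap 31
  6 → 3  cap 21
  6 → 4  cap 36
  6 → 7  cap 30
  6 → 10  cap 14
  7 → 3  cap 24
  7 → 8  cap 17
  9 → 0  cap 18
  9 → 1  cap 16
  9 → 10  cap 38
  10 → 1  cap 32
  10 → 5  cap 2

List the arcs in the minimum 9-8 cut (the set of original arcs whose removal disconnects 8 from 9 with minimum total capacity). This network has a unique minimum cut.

augment #1: 9→1→8 push 16
augment #2: 9→10→1→8 push 12
augment #3: 9→0→5→7→8 push 14
augment #4: 9→0→6→3→8 push 4
augment #5: 9→10→1→3→8 push 8
augment #6: 9→10→1→3→4→8 push 12
augment #7: 9→10→5→0→6→4→8 push 2
max flow = 68; residual-reachable set from 9 gives S-side
cut edges (S→T): {(9,0), (9,1), (10,1), (10,5)} total cap 68

Min-cut arcs: {(9,0), (9,1), (10,1), (10,5)} (total capacity 68)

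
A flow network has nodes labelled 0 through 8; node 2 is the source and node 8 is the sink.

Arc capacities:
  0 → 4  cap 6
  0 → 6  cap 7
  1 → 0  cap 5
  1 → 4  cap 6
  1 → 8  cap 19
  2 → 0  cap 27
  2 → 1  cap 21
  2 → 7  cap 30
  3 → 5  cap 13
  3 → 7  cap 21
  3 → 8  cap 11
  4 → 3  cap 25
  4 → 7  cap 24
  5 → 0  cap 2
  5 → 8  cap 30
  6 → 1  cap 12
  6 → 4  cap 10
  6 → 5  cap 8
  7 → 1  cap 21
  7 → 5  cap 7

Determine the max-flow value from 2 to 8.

Maximum flow value: 45

augment #1: 2→1→8 bottleneck 19, total now 19
augment #2: 2→7→5→8 bottleneck 7, total now 26
augment #3: 2→0→4→3→8 bottleneck 6, total now 32
augment #4: 2→0→6→5→8 bottleneck 7, total now 39
augment #5: 2→1→4→3→8 bottleneck 2, total now 41
augment #6: 2→7→1→4→3→8 bottleneck 3, total now 44
augment #7: 2→7→1→4→3→5→8 bottleneck 1, total now 45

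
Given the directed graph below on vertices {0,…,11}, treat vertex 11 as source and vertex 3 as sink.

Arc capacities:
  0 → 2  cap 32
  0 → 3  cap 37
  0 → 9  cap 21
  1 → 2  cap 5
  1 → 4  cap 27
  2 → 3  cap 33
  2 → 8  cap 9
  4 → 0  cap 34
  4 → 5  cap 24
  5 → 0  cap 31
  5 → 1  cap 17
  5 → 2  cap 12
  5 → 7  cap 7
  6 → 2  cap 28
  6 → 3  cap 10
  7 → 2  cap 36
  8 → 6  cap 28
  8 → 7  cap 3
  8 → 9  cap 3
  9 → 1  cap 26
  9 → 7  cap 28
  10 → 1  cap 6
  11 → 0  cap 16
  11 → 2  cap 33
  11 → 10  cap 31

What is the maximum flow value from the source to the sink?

augment #1: 11→0→3 bottleneck 16, total now 16
augment #2: 11→2→3 bottleneck 33, total now 49
augment #3: 11→10→1→4→0→3 bottleneck 6, total now 55

Maximum flow value: 55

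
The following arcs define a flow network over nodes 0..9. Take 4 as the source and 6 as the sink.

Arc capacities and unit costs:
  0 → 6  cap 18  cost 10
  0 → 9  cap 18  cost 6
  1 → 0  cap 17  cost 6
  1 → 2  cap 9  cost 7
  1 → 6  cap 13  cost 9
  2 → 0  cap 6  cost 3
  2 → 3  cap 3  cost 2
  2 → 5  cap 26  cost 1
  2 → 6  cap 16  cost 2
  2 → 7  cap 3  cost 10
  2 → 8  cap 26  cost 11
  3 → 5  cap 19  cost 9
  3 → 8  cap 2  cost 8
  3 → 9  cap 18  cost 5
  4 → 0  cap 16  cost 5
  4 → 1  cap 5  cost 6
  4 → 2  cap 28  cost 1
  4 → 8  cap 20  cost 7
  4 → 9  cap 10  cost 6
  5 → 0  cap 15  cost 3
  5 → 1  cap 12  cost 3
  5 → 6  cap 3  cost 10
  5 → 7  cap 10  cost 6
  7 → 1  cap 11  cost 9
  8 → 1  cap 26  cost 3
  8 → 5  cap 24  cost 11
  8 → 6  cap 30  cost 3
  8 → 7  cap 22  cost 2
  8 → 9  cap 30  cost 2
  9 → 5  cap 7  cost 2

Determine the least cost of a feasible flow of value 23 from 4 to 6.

shortest-cost path #1: 4→2→6 push 16 @ unit cost 3 (adds 48)
shortest-cost path #2: 4→8→6 push 7 @ unit cost 10 (adds 70)
total cost = 118

Minimum cost for 23 units: 118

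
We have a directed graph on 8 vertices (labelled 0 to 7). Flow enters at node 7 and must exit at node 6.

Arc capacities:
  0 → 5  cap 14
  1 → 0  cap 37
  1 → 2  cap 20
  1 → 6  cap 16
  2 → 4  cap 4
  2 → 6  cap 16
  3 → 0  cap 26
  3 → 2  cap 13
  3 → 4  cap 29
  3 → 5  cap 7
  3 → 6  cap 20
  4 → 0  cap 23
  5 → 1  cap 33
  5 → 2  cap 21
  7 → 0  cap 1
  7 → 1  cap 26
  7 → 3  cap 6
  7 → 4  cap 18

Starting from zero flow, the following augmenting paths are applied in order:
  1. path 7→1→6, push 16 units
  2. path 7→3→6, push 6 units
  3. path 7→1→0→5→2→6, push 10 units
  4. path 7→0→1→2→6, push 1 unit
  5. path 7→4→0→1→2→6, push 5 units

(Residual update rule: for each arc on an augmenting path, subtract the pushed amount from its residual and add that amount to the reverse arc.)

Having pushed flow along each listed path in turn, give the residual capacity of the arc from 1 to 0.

Residual capacity of (1,0): 33

after path 1 (7→1→6, push 16): res(1,0)=37
after path 2 (7→3→6, push 6): res(1,0)=37
after path 3 (7→1→0→5→2→6, push 10): res(1,0)=27
after path 4 (7→0→1→2→6, push 1): res(1,0)=28
after path 5 (7→4→0→1→2→6, push 5): res(1,0)=33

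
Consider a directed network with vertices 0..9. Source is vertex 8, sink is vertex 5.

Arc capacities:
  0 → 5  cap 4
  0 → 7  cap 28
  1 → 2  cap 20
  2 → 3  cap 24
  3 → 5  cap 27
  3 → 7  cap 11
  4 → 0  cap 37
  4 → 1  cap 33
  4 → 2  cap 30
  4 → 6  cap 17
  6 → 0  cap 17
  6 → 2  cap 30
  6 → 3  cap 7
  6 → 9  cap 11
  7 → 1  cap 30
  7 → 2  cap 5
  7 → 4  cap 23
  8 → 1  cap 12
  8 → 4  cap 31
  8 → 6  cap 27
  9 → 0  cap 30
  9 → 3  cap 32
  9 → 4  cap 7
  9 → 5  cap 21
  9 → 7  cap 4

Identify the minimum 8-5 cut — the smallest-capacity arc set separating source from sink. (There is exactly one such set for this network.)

augment #1: 8→4→0→5 push 4
augment #2: 8→6→3→5 push 7
augment #3: 8→6→9→5 push 11
augment #4: 8→1→2→3→5 push 12
augment #5: 8→4→2→3→5 push 8
max flow = 42; residual-reachable set from 8 gives S-side
cut edges (S→T): {(0,5), (3,5), (6,9)} total cap 42

Min-cut arcs: {(0,5), (3,5), (6,9)} (total capacity 42)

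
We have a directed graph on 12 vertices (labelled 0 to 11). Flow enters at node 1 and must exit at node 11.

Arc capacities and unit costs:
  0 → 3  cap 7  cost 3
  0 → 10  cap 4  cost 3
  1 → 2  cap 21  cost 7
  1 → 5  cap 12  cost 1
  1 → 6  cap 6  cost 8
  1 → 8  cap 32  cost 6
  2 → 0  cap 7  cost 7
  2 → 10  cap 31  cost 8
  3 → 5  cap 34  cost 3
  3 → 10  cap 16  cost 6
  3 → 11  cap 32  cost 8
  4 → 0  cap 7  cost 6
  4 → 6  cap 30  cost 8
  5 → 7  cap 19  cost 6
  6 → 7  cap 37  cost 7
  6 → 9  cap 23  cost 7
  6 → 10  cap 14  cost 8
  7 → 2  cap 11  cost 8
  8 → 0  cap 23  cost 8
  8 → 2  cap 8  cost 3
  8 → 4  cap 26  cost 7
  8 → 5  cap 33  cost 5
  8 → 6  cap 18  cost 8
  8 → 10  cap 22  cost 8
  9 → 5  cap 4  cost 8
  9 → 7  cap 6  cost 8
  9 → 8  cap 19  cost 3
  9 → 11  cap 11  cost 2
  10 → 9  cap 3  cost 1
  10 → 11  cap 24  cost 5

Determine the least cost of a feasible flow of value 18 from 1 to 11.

Minimum cost for 18 units: 324

shortest-cost path #1: 1→6→9→11 push 6 @ unit cost 17 (adds 102)
shortest-cost path #2: 1→8→10→9→11 push 3 @ unit cost 17 (adds 51)
shortest-cost path #3: 1→8→10→11 push 9 @ unit cost 19 (adds 171)
total cost = 324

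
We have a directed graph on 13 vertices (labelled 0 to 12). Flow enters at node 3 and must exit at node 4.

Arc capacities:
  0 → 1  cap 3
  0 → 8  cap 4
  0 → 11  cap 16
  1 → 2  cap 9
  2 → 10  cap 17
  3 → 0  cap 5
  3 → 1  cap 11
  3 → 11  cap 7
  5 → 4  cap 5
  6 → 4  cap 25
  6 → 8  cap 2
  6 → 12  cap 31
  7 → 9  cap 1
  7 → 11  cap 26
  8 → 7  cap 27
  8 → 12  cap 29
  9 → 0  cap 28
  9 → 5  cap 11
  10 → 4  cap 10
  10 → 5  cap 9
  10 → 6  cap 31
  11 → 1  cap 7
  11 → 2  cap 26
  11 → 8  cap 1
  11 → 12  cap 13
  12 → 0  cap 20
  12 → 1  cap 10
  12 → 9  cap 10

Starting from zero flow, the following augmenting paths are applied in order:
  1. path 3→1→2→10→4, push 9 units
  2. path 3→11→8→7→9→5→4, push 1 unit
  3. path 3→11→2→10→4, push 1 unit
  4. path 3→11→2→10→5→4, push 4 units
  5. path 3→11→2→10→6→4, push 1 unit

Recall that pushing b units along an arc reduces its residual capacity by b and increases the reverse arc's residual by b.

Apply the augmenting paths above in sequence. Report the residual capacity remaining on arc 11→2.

Residual capacity of (11,2): 20

after path 1 (3→1→2→10→4, push 9): res(11,2)=26
after path 2 (3→11→8→7→9→5→4, push 1): res(11,2)=26
after path 3 (3→11→2→10→4, push 1): res(11,2)=25
after path 4 (3→11→2→10→5→4, push 4): res(11,2)=21
after path 5 (3→11→2→10→6→4, push 1): res(11,2)=20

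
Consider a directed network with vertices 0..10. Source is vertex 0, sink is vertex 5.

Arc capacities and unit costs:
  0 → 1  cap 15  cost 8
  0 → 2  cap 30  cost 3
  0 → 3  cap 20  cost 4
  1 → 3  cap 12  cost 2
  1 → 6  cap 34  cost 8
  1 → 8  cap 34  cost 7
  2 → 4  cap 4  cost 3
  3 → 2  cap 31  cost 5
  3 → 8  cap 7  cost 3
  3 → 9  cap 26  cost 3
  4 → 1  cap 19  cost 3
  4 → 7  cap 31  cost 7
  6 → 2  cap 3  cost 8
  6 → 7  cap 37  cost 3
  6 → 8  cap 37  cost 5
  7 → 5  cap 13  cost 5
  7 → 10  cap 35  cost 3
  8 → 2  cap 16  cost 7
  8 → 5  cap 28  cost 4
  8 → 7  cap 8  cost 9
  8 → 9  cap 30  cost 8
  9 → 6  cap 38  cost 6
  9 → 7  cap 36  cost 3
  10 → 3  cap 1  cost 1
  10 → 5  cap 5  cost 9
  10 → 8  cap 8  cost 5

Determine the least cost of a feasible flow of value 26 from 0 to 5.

Minimum cost for 26 units: 386

shortest-cost path #1: 0→3→8→5 push 7 @ unit cost 11 (adds 77)
shortest-cost path #2: 0→3→9→7→5 push 13 @ unit cost 15 (adds 195)
shortest-cost path #3: 0→1→8→5 push 6 @ unit cost 19 (adds 114)
total cost = 386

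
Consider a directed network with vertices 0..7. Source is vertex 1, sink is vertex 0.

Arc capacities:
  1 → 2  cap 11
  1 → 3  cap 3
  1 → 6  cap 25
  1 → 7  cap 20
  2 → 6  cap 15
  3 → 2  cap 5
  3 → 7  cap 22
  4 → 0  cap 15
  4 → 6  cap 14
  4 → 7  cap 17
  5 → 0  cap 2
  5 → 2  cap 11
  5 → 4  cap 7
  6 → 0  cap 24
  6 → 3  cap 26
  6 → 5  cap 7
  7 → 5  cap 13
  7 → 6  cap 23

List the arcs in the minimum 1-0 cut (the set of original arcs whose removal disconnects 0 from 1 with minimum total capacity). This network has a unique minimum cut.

augment #1: 1→6→0 push 24
augment #2: 1→6→5→0 push 1
augment #3: 1→7→5→0 push 1
augment #4: 1→7→5→4→0 push 7
max flow = 33; residual-reachable set from 1 gives S-side
cut edges (S→T): {(5,0), (5,4), (6,0)} total cap 33

Min-cut arcs: {(5,0), (5,4), (6,0)} (total capacity 33)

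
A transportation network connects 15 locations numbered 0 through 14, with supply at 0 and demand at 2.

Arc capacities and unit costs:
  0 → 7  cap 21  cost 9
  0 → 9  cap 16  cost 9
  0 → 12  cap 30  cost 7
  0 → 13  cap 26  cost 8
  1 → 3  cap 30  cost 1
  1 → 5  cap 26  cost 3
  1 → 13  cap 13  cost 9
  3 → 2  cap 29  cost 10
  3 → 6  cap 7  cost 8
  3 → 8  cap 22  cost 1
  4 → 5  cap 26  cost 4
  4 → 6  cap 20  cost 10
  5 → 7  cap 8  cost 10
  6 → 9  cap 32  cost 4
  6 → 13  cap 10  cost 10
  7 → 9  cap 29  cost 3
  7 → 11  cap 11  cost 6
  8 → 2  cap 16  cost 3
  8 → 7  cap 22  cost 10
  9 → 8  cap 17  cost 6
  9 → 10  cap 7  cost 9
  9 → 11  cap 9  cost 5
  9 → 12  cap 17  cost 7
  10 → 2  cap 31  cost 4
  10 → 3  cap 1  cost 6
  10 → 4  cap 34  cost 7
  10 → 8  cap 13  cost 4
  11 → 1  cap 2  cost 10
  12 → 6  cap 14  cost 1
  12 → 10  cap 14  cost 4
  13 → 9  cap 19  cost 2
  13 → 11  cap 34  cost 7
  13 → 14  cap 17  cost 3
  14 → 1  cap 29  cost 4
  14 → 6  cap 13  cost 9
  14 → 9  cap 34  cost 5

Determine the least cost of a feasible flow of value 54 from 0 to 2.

Minimum cost for 54 units: 1101

shortest-cost path #1: 0→12→10→2 push 14 @ unit cost 15 (adds 210)
shortest-cost path #2: 0→9→8→2 push 16 @ unit cost 18 (adds 288)
shortest-cost path #3: 0→13→9→10→2 push 7 @ unit cost 23 (adds 161)
shortest-cost path #4: 0→13→14→1→3→2 push 17 @ unit cost 26 (adds 442)
total cost = 1101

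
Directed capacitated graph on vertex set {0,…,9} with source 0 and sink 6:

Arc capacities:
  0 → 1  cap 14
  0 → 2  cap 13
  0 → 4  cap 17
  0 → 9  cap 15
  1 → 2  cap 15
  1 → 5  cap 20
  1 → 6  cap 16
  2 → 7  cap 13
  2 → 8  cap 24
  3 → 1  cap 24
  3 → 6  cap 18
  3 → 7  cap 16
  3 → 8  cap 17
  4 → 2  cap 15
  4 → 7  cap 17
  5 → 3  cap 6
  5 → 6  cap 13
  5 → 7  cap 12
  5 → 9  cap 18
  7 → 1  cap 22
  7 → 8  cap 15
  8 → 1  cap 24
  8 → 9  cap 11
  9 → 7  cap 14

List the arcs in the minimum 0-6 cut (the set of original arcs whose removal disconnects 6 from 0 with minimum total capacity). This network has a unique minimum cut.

Min-cut arcs: {(1,6), (5,3), (5,6)} (total capacity 35)

augment #1: 0→1→6 push 14
augment #2: 0→2→7→1→6 push 2
augment #3: 0→2→7→1→5→6 push 11
augment #4: 0→4→7→1→5→6 push 2
augment #5: 0→4→7→1→5→3→6 push 6
max flow = 35; residual-reachable set from 0 gives S-side
cut edges (S→T): {(1,6), (5,3), (5,6)} total cap 35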